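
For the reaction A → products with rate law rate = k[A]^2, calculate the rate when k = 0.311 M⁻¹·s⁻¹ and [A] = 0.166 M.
0.00857 M/s

rate = k·[A]^2 = 0.311·(0.166)^2 = 0.311·0.027556 = 0.00857 M/s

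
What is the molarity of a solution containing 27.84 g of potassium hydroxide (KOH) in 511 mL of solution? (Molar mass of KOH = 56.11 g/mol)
Moles of KOH = 27.84 g ÷ 56.11 g/mol = 0.496168 mol
Volume = 511 mL = 0.511 L
Molarity = 0.496168 mol ÷ 0.511 L = 0.971 M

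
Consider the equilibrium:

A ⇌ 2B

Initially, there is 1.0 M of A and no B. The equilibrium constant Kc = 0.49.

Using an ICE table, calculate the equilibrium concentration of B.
[B] = 0.588 M

ICE: [A] = 1.0 − x, [B] = 2x.
Kc = (2x)²/(1.0 − x) = 0.49 ⇒ 4x² + 0.49x − 0.49 = 0.
x = (−0.49 + √(0.49² + 4·4·0.49))/(2·4) = (−0.49 + √8.0801)/8 = 0.29407.
[B] = 2x = 0.588 M.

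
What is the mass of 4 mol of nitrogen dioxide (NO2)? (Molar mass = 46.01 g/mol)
Mass = 4 mol × 46.01 g/mol = 184 g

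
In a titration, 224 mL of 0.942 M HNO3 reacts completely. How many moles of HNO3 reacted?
Moles = Molarity × Volume (L)
Moles = 0.942 M × 0.224 L = 0.211 mol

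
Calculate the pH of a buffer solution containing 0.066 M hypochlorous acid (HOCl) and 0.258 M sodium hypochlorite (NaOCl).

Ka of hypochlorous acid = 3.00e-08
pH = 8.11

pKa = -log(3.00e-08) = 7.52. pH = pKa + log([A⁻]/[HA]) = 7.52 + log(0.258/0.066)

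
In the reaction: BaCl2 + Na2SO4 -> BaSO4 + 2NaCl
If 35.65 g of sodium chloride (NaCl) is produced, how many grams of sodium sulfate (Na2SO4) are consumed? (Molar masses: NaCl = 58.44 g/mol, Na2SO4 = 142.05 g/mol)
Moles of NaCl = 35.65 g ÷ 58.44 g/mol = 0.610027 mol
Mole ratio: 1 mol Na2SO4 / 2 mol NaCl
Moles of Na2SO4 = 0.610027 × (1/2) = 0.305014 mol
Mass of Na2SO4 = 0.305014 mol × 142.05 g/mol = 43.33 g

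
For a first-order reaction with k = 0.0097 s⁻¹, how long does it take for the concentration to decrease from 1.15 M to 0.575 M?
71.46 s

From ln[A] = ln[A]₀ - k·t: t = ln([A]₀/[A])/k = ln(1.15/0.575)/0.0097 = ln(2.0000)/0.0097 = 0.6931/0.0097 = 71.46 s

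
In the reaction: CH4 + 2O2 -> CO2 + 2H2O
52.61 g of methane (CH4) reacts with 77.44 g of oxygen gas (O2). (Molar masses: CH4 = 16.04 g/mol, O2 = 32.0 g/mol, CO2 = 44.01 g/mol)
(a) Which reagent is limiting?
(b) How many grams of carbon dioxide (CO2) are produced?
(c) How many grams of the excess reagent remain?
(a) O2, (b) 53.25 g, (c) 33.2 g

Moles of CH4 = 52.61 g ÷ 16.04 g/mol = 3.27993 mol
Moles of O2 = 77.44 g ÷ 32.0 g/mol = 2.42 mol
Moles ÷ coefficient: CH4: 3.27993/1 = 3.28, O2: 2.42/2 = 1.21
(a) O2 has the smaller value, so O2 is the limiting reagent.
(b) Moles of CO2 = 2.42 mol O2 × (1/2) = 1.21 mol; mass = 1.21 mol × 44.01 g/mol = 53.25 g
(c) CH4 consumed = 2.42 × (1/2) = 1.21 mol; remaining = 3.27993 − 1.21 = 2.06993 mol; mass = 2.06993 mol × 16.04 g/mol = 33.2 g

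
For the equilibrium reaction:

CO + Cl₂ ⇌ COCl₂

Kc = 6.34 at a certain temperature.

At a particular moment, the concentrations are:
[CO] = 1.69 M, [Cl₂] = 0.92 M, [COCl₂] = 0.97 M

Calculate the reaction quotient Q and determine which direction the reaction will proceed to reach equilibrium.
Q = 0.624, Q < K, reaction proceeds forward (toward products)

Q = ([COCl₂]) / ([CO] × [Cl₂])
  = ((0.97)) / ((1.69)·(0.92)) = 0.97/1.5548 = 0.6239
Since Q = 0.6239 < Kc = 6.34, the reaction proceeds forward (toward products) to reach equilibrium.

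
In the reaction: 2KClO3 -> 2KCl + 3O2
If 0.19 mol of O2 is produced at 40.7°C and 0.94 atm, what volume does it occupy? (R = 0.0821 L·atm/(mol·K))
T = 40.7°C + 273.15 = 313.85 K
V = nRT/P = (0.19 × 0.0821 × 313.85) / 0.94
V = 5.21 L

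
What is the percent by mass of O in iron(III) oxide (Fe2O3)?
Mass of O in formula = 16.0 × 3 = 48 g/mol
Molar mass = 159.7 g/mol
% O = (48/159.7) × 100% = 30.06%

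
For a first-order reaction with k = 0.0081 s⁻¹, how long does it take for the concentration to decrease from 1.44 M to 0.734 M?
83.20 s

From ln[A] = ln[A]₀ - k·t: t = ln([A]₀/[A])/k = ln(1.44/0.734)/0.0081 = ln(1.9619)/0.0081 = 0.6739/0.0081 = 83.20 s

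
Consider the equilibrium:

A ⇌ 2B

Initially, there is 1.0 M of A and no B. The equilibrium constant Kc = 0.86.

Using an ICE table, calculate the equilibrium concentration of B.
[B] = 0.737 M

ICE: [A] = 1.0 − x, [B] = 2x.
Kc = (2x)²/(1.0 − x) = 0.86 ⇒ 4x² + 0.86x − 0.86 = 0.
x = (−0.86 + √(0.86² + 4·4·0.86))/(2·4) = (−0.86 + √14.5)/8 = 0.36848.
[B] = 2x = 0.737 M.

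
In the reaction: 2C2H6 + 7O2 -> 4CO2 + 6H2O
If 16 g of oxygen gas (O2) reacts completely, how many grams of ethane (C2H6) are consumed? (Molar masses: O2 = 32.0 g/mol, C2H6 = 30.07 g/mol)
Moles of O2 = 16 g ÷ 32.0 g/mol = 0.5 mol
Mole ratio: 2 mol C2H6 / 7 mol O2
Moles of C2H6 = 0.5 × (2/7) = 0.142857 mol
Mass of C2H6 = 0.142857 mol × 30.07 g/mol = 4.296 g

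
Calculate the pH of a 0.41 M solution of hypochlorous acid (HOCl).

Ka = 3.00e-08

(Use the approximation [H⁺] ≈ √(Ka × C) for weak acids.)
pH = 3.96

[H⁺] = √(Ka × C) = √(3.00e-08 × 0.41) = 1.1091e-04. pH = -log(1.1091e-04)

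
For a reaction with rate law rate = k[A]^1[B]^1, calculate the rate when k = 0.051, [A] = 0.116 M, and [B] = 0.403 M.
0.002384 M/s

rate = k·[A]^1·[B]^1 = 0.051·(0.116)^1·(0.403)^1 = 0.051·0.116·0.403 = 0.002384 M/s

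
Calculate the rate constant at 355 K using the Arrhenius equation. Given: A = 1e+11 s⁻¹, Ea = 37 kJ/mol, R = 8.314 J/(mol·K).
3.59e+05 s⁻¹

k = A·exp(-Ea/(R·T)) = 1e+11·exp(-37000/(8.314·355)) = 1e+11·exp(-12.5361) = 1e+11·3.5944e-06 = 3.59e+05 s⁻¹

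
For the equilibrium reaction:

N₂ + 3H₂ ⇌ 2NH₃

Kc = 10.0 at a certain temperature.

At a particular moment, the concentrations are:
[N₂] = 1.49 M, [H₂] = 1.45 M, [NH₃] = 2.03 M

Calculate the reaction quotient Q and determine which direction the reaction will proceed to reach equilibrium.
Q = 0.907, Q < K, reaction proceeds forward (toward products)

Q = ([NH₃]^2) / ([N₂] × [H₂]^3)
  = ((2.03)^2) / ((1.49)·(1.45)^3) = 4.1209/4.5425 = 0.9072
Since Q = 0.9072 < Kc = 10.0, the reaction proceeds forward (toward products) to reach equilibrium.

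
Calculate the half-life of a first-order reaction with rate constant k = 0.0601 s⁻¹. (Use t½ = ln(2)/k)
11.53 s

t½ = ln(2)/k = 0.6931/0.0601 = 11.53 s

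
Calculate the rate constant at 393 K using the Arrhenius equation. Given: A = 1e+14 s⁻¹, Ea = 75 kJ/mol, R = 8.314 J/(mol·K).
1.07e+04 s⁻¹

k = A·exp(-Ea/(R·T)) = 1e+14·exp(-75000/(8.314·393)) = 1e+14·exp(-22.9540) = 1e+14·1.0745e-10 = 1.07e+04 s⁻¹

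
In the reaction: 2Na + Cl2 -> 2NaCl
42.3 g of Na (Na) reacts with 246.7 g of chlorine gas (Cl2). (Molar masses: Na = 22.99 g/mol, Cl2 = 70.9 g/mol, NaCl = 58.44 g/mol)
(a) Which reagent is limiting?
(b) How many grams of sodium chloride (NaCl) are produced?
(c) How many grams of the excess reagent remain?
(a) Na, (b) 107.5 g, (c) 181.5 g

Moles of Na = 42.3 g ÷ 22.99 g/mol = 1.83993 mol
Moles of Cl2 = 246.7 g ÷ 70.9 g/mol = 3.47955 mol
Moles ÷ coefficient: Na: 1.83993/2 = 0.92, Cl2: 3.47955/1 = 3.48
(a) Na has the smaller value, so Na is the limiting reagent.
(b) Moles of NaCl = 1.83993 mol Na × (2/2) = 1.83993 mol; mass = 1.83993 mol × 58.44 g/mol = 107.5 g
(c) Cl2 consumed = 1.83993 × (1/2) = 0.919965 mol; remaining = 3.47955 − 0.919965 = 2.55958 mol; mass = 2.55958 mol × 70.9 g/mol = 181.5 g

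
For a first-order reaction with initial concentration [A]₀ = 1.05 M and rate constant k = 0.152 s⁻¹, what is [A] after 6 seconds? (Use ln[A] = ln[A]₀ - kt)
0.4218 M

ln[A] = ln[A]₀ - k·t = ln(1.05) - (0.152)·(6) = 0.0488 - 0.9120 = -0.8632
[A] = e^(-0.8632) = 0.4218 M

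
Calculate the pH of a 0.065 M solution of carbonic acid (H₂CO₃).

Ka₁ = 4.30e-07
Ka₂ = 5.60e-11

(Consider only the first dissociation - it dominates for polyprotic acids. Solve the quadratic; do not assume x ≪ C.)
pH = 3.78

x² + Ka₁·x − Ka₁·C = 0 with Ka₁ = 4.30e-07, C = 0.065.
x = (−Ka₁ + √(Ka₁² + 4·Ka₁·C))/2 = 1.6697e-04 M, so pH = 3.78.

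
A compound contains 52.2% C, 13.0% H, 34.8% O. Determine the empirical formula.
Moles of C = 52.2 g / 12.01 g/mol = 4.346 mol
Moles of H = 13.0 g / 1.008 g/mol = 12.897 mol
Moles of O = 34.8 g / 16.0 g/mol = 2.175 mol

Smallest moles = 2.175
Divide all by smallest:
C: 4.346 / 2.175 = 2.00
H: 12.897 / 2.175 = 5.93
O: 2.175 / 2.175 = 1.00

Empirical formula: C2H6O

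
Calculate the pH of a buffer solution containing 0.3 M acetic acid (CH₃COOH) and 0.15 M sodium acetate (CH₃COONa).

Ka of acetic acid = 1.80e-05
pH = 4.44

pKa = -log(1.80e-05) = 4.74. pH = pKa + log([A⁻]/[HA]) = 4.74 + log(0.15/0.3)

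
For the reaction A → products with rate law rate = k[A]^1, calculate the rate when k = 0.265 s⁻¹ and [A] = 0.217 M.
0.05751 M/s

rate = k·[A]^1 = 0.265·(0.217)^1 = 0.265·0.217 = 0.05751 M/s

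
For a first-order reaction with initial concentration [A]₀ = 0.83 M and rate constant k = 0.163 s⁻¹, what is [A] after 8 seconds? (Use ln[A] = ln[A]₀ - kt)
0.2253 M

ln[A] = ln[A]₀ - k·t = ln(0.83) - (0.163)·(8) = -0.1863 - 1.3040 = -1.4903
[A] = e^(-1.4903) = 0.2253 M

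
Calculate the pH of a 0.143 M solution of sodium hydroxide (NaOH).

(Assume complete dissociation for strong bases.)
pH = 13.16

[OH⁻] = 0.143 M for strong base. pOH = -log[OH⁻] = 0.84, pH = 14 - pOH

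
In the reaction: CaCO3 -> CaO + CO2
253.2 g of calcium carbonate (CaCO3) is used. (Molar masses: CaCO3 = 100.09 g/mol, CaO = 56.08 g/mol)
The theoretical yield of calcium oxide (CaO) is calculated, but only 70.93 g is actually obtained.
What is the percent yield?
Moles of CaCO3 = 253.2 g ÷ 100.09 g/mol = 2.52972 mol
Mole ratio: 1 mol CaO / 1 mol CaCO3
Moles of CaO = 2.52972 × (1/1) = 2.52972 mol
Theoretical yield = 2.52972 mol × 56.08 g/mol = 141.87 g
Actual yield = 70.93 g
Percent yield = (70.93 / 141.87) × 100% = 50.0%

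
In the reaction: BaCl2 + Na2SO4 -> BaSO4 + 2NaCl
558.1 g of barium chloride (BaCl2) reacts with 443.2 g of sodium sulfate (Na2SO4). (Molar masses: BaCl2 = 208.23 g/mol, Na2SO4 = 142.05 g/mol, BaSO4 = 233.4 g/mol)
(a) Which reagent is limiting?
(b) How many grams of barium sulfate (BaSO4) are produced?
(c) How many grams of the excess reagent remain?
(a) BaCl2, (b) 625.6 g, (c) 62.48 g

Moles of BaCl2 = 558.1 g ÷ 208.23 g/mol = 2.68021 mol
Moles of Na2SO4 = 443.2 g ÷ 142.05 g/mol = 3.12003 mol
Moles ÷ coefficient: BaCl2: 2.68021/1 = 2.68, Na2SO4: 3.12003/1 = 3.12
(a) BaCl2 has the smaller value, so BaCl2 is the limiting reagent.
(b) Moles of BaSO4 = 2.68021 mol BaCl2 × (1/1) = 2.68021 mol; mass = 2.68021 mol × 233.4 g/mol = 625.6 g
(c) Na2SO4 consumed = 2.68021 × (1/1) = 2.68021 mol; remaining = 3.12003 − 2.68021 = 0.439819 mol; mass = 0.439819 mol × 142.05 g/mol = 62.48 g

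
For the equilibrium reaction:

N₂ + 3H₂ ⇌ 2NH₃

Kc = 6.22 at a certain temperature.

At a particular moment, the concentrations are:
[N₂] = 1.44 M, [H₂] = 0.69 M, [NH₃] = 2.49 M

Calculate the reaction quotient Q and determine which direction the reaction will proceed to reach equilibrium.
Q = 13.107, Q > K, reaction proceeds reverse (toward reactants)

Q = ([NH₃]^2) / ([N₂] × [H₂]^3)
  = ((2.49)^2) / ((1.44)·(0.69)^3) = 6.2001/0.47305 = 13.11
Since Q = 13.11 > Kc = 6.22, the reaction proceeds reverse (toward reactants) to reach equilibrium.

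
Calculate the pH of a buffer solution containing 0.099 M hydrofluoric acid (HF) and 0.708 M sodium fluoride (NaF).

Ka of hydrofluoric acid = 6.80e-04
pH = 4.02

pKa = -log(6.80e-04) = 3.17. pH = pKa + log([A⁻]/[HA]) = 3.17 + log(0.708/0.099)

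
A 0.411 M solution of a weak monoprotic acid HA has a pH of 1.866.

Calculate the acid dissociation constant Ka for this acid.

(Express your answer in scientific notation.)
K_a = 4.66e-04

[H⁺] = 10^(−pH) = 10^(−1.866) = 1.361e-02 M. For HA ⇌ H⁺ + A⁻, Ka = x²/(C − x) = (1.361e-02)²/(0.411 − 1.361e-02) = 4.66e-04.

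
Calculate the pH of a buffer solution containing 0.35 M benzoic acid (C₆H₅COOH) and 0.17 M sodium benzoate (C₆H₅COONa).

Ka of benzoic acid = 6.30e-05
pH = 3.89

pKa = -log(6.30e-05) = 4.20. pH = pKa + log([A⁻]/[HA]) = 4.20 + log(0.17/0.35)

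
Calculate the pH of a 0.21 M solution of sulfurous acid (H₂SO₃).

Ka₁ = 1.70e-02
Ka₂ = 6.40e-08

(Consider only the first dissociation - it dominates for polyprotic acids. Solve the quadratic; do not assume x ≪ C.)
pH = 1.29

x² + Ka₁·x − Ka₁·C = 0 with Ka₁ = 1.70e-02, C = 0.21.
x = (−Ka₁ + √(Ka₁² + 4·Ka₁·C))/2 = 5.1851e-02 M, so pH = 1.29.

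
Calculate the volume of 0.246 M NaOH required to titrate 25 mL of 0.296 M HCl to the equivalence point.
V_{base} = 30.1 mL

At equivalence: moles acid = moles base.
moles HCl = 0.296 M × 0.025 L = 0.0074 mol
V_NaOH = 0.0074 mol ÷ 0.246 M = 0.03008 L = 30.1 mL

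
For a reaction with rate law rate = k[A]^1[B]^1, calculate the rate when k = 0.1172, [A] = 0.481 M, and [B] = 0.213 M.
0.01201 M/s

rate = k·[A]^1·[B]^1 = 0.1172·(0.481)^1·(0.213)^1 = 0.1172·0.481·0.213 = 0.01201 M/s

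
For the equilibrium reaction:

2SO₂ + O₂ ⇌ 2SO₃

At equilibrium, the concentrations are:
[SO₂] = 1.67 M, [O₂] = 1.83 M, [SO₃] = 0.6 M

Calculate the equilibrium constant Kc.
K_c = 0.0705

Kc = ([SO₃]^2) / ([SO₂]^2 × [O₂])
   = ((0.6)^2) / ((1.67)^2·(1.83))
   = 0.36 / 5.1037 = 0.0705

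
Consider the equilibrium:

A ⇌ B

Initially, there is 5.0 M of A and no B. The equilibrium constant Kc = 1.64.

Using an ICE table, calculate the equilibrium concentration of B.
[B] = 3.106 M

ICE: [A] = 5.0 − x, [B] = x.
Kc = x/(5.0 − x) = 1.64 ⇒ x = 1.64·5.0/(1 + 1.64) = 8.2/2.64 = 3.106.
[B] = x = 3.106 M.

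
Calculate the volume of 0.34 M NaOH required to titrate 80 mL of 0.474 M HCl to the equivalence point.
V_{base} = 111.5 mL

At equivalence: moles acid = moles base.
moles HCl = 0.474 M × 0.08 L = 0.03792 mol
V_NaOH = 0.03792 mol ÷ 0.34 M = 0.1115 L = 111.5 mL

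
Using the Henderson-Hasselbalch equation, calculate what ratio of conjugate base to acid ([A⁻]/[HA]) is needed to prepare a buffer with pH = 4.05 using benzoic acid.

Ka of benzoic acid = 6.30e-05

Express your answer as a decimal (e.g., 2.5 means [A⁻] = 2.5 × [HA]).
[A⁻]/[HA] = 0.707

pKa = −log(6.30e-05) = 4.2007. pH = pKa + log([A⁻]/[HA]). 4.05 = 4.2007 + log(ratio). log(ratio) = 4.05 − 4.2007 = -0.1507. ratio = 10^(-0.1507) = 0.707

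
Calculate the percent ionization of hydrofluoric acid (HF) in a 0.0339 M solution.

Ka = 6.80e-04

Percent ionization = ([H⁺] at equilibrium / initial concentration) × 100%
Percent ionization = 13.2%

Let x = [H⁺]. Ka = x²/(C - x) ⇒ x² + (6.80e-04)x - (6.80e-04)(0.0339) = 0. x = 4.4733e-03. Percent = (4.4733e-03/0.0339) × 100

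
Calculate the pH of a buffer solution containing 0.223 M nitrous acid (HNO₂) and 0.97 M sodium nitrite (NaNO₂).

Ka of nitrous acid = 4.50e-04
pH = 3.99

pKa = -log(4.50e-04) = 3.35. pH = pKa + log([A⁻]/[HA]) = 3.35 + log(0.97/0.223)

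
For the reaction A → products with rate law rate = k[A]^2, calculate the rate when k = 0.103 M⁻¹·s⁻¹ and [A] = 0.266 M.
0.007288 M/s

rate = k·[A]^2 = 0.103·(0.266)^2 = 0.103·0.070756 = 0.007288 M/s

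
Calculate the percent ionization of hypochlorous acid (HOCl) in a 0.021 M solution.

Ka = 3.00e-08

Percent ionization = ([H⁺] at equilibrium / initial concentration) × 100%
Percent ionization = 0.119%

Let x = [H⁺]. Ka = x²/(C - x) ⇒ x² + (3.00e-08)x - (3.00e-08)(0.021) = 0. x = 2.5085e-05. Percent = (2.5085e-05/0.021) × 100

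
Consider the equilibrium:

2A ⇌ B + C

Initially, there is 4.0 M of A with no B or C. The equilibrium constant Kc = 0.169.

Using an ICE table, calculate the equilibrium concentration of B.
[B] = 0.902 M

ICE: [A] = 4.0 − 2x, [B] = [C] = x.
Kc = x²/(4.0 − 2x)² = 0.169 ⇒ √Kc = x/(4.0 − 2x).
x = √0.169·4.0/(1 + 2√0.169) = 0.4111·4.0/1.8222 = 0.90242.
[B] = x = 0.902 M.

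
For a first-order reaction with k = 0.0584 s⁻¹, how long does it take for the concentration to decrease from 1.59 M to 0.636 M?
15.69 s

From ln[A] = ln[A]₀ - k·t: t = ln([A]₀/[A])/k = ln(1.59/0.636)/0.0584 = ln(2.5000)/0.0584 = 0.9163/0.0584 = 15.69 s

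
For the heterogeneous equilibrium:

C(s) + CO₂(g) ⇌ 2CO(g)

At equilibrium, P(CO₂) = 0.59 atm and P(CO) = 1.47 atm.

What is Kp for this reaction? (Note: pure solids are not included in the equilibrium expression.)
K_p = 3.663

Solid C is excluded.
Kp = P(CO)²/P(CO₂) = (1.47)²/0.59 = 2.161/0.59 = 3.663.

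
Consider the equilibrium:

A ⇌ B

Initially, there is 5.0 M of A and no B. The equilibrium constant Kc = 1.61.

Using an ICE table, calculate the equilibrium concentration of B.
[B] = 3.084 M

ICE: [A] = 5.0 − x, [B] = x.
Kc = x/(5.0 − x) = 1.61 ⇒ x = 1.61·5.0/(1 + 1.61) = 8.05/2.61 = 3.084.
[B] = x = 3.084 M.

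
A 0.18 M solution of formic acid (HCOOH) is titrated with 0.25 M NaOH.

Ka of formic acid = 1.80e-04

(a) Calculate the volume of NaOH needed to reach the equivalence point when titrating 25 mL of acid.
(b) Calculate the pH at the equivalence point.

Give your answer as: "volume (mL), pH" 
V = 18.0 mL, pH = 8.38

(a) At equivalence: moles acid = moles base.
moles acid = 0.18 × 0.025 = 0.0045 mol; V_NaOH = 0.0045/0.25 = 0.018 L = 18.0 mL.
(b) At equivalence, all acid → conjugate base A⁻ at [A⁻] = 0.0045/0.043 = 0.1047 M.
Kb = Kw/Ka = 1.0e-14/1.80e-04 = 5.556e-11; [OH⁻] = √(Kb·[A⁻]) = 2.411e-06; pOH = 5.62; pH = 14 − pOH = 8.38.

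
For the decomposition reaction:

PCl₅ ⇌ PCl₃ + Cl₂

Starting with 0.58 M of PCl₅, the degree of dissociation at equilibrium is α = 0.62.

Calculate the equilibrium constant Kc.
K_c = 0.5867

x = α·[A]₀ = 0.62 × 0.58 = 0.3596 M dissociated.
At eq: [PCl₅] = 0.58 − 0.3596 = 0.2204 M; [PCl₃] = [Cl₂] = x = 0.3596 M.
Kc = [PCl₃][Cl₂]/[PCl₅] = (0.3596)²/0.2204 = 0.5867.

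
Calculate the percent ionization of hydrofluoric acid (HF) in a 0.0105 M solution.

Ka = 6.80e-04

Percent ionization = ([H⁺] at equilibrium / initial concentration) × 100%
Percent ionization = 22.4%

Let x = [H⁺]. Ka = x²/(C - x) ⇒ x² + (6.80e-04)x - (6.80e-04)(0.0105) = 0. x = 2.3536e-03. Percent = (2.3536e-03/0.0105) × 100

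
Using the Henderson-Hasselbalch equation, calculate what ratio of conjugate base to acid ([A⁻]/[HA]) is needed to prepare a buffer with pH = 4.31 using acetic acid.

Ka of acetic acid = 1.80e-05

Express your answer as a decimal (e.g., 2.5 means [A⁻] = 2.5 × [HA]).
[A⁻]/[HA] = 0.368

pKa = −log(1.80e-05) = 4.7447. pH = pKa + log([A⁻]/[HA]). 4.31 = 4.7447 + log(ratio). log(ratio) = 4.31 − 4.7447 = -0.4347. ratio = 10^(-0.4347) = 0.368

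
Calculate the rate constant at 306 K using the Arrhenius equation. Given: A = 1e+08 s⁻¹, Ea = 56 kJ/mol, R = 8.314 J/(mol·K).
2.76e-02 s⁻¹

k = A·exp(-Ea/(R·T)) = 1e+08·exp(-56000/(8.314·306)) = 1e+08·exp(-22.0119) = 1e+08·2.7566e-10 = 2.76e-02 s⁻¹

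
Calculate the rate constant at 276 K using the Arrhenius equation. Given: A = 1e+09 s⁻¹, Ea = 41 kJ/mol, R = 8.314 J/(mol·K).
1.74e+01 s⁻¹

k = A·exp(-Ea/(R·T)) = 1e+09·exp(-41000/(8.314·276)) = 1e+09·exp(-17.8675) = 1e+09·1.7387e-08 = 1.74e+01 s⁻¹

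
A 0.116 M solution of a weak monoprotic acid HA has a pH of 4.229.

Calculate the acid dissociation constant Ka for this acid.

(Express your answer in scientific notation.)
K_a = 3.00e-08

[H⁺] = 10^(−pH) = 10^(−4.229) = 5.902e-05 M. For HA ⇌ H⁺ + A⁻, Ka = x²/(C − x) = (5.902e-05)²/(0.116 − 5.902e-05) = 3.00e-08.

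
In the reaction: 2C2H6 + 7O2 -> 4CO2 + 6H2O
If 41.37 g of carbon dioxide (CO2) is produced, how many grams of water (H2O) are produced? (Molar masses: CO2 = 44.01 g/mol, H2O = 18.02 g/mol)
Moles of CO2 = 41.37 g ÷ 44.01 g/mol = 0.940014 mol
Mole ratio: 6 mol H2O / 4 mol CO2
Moles of H2O = 0.940014 × (6/4) = 1.41002 mol
Mass of H2O = 1.41002 mol × 18.02 g/mol = 25.41 g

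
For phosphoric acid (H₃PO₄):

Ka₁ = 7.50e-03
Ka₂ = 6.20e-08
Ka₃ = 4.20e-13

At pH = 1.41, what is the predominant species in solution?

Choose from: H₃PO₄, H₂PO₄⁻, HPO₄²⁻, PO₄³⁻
H₃PO₄

pKa1 = 2.12, pKa2 = 7.21, pKa3 = 12.38. Each pKa is the crossover between adjacent species; pH = 1.41 lies in the region where H₃PO₄ predominates.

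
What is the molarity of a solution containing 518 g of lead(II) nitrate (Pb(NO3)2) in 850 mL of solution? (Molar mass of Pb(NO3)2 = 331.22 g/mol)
Moles of Pb(NO3)2 = 518 g ÷ 331.22 g/mol = 1.56392 mol
Volume = 850 mL = 0.85 L
Molarity = 1.56392 mol ÷ 0.85 L = 1.84 M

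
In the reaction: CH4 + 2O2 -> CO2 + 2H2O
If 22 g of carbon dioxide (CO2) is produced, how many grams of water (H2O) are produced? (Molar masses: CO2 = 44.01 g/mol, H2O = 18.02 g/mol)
Moles of CO2 = 22 g ÷ 44.01 g/mol = 0.499886 mol
Mole ratio: 2 mol H2O / 1 mol CO2
Moles of H2O = 0.499886 × (2/1) = 0.999773 mol
Mass of H2O = 0.999773 mol × 18.02 g/mol = 18.02 g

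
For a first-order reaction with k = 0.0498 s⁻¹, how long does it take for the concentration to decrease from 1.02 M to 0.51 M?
13.92 s

From ln[A] = ln[A]₀ - k·t: t = ln([A]₀/[A])/k = ln(1.02/0.51)/0.0498 = ln(2.0000)/0.0498 = 0.6931/0.0498 = 13.92 s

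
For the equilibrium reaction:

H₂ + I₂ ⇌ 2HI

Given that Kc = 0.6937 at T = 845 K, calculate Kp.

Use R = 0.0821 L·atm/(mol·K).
K_p = 0.6937

Δn = (moles gaseous products) − (moles gaseous reactants) = 0
T = 845 K; RT = 0.0821 × 845 = 69.3745
Kp = Kc·(RT)^Δn = 0.6937 × (69.3745)^0 = 0.6937 × 1 = 0.6937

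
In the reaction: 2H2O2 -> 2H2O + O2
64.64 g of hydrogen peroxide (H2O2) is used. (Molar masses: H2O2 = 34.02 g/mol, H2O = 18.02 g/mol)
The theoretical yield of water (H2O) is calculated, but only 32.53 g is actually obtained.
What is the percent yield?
Moles of H2O2 = 64.64 g ÷ 34.02 g/mol = 1.90006 mol
Mole ratio: 2 mol H2O / 2 mol H2O2
Moles of H2O = 1.90006 × (2/2) = 1.90006 mol
Theoretical yield = 1.90006 mol × 18.02 g/mol = 34.239 g
Actual yield = 32.53 g
Percent yield = (32.53 / 34.239) × 100% = 95.0%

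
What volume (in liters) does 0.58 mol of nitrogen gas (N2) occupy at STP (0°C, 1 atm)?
At STP, 1 mol of gas occupies 22.4 L
Volume = 0.58 mol × 22.4 L/mol = 12.99 L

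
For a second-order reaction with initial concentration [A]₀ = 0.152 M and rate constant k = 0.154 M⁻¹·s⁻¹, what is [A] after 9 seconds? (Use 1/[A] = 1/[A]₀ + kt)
0.1256 M

1/[A] = 1/[A]₀ + k·t = 1/0.152 + (0.154)·(9) = 6.5789 + 1.3860 = 7.9649
[A] = 1/7.9649 = 0.1256 M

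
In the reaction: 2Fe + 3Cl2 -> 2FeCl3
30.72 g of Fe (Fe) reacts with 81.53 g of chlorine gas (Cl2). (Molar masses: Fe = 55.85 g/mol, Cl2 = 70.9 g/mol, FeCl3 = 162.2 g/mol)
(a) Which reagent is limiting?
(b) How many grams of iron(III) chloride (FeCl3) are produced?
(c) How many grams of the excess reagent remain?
(a) Fe, (b) 89.22 g, (c) 23.03 g

Moles of Fe = 30.72 g ÷ 55.85 g/mol = 0.550045 mol
Moles of Cl2 = 81.53 g ÷ 70.9 g/mol = 1.14993 mol
Moles ÷ coefficient: Fe: 0.550045/2 = 0.275, Cl2: 1.14993/3 = 0.3833
(a) Fe has the smaller value, so Fe is the limiting reagent.
(b) Moles of FeCl3 = 0.550045 mol Fe × (2/2) = 0.550045 mol; mass = 0.550045 mol × 162.2 g/mol = 89.22 g
(c) Cl2 consumed = 0.550045 × (3/2) = 0.825067 mol; remaining = 1.14993 − 0.825067 = 0.324862 mol; mass = 0.324862 mol × 70.9 g/mol = 23.03 g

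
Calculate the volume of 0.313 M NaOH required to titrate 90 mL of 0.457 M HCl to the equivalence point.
V_{base} = 131.4 mL

At equivalence: moles acid = moles base.
moles HCl = 0.457 M × 0.09 L = 0.04113 mol
V_NaOH = 0.04113 mol ÷ 0.313 M = 0.1314 L = 131.4 mL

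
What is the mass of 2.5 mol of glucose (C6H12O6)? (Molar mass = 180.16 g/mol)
Mass = 2.5 mol × 180.16 g/mol = 450.4 g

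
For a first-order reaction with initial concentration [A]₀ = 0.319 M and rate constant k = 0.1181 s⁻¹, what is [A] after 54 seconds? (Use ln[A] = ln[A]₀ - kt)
0.0005 M

ln[A] = ln[A]₀ - k·t = ln(0.319) - (0.1181)·(54) = -1.1426 - 6.3774 = -7.5200
[A] = e^(-7.5200) = 0.0005 M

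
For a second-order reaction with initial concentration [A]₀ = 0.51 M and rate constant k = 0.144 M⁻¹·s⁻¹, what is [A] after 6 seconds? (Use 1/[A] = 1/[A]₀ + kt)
0.3540 M

1/[A] = 1/[A]₀ + k·t = 1/0.51 + (0.144)·(6) = 1.9608 + 0.8640 = 2.8248
[A] = 1/2.8248 = 0.3540 M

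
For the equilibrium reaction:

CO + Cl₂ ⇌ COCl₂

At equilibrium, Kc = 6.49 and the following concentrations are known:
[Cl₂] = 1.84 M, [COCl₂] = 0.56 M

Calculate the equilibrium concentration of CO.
[CO] = 0.0469 M

Kc = ([COCl₂]) / ([CO] × [Cl₂]) = 6.49
[CO]^1 = (product terms)/(Kc · other reactant terms) = 0.56 / (6.49 · 1.84) = 0.046895
[CO] = 0.0469 M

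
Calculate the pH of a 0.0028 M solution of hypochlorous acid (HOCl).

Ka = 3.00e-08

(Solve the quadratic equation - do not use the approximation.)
pH = 5.04

x² + Ka×x - Ka×C = 0. Using quadratic formula: [H⁺] = 9.1502e-06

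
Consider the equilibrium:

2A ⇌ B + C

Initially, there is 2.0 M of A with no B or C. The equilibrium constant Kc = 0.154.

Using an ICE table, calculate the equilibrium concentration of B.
[B] = 0.440 M

ICE: [A] = 2.0 − 2x, [B] = [C] = x.
Kc = x²/(2.0 − 2x)² = 0.154 ⇒ √Kc = x/(2.0 − 2x).
x = √0.154·2.0/(1 + 2√0.154) = 0.39243·2.0/1.7849 = 0.43973.
[B] = x = 0.440 M.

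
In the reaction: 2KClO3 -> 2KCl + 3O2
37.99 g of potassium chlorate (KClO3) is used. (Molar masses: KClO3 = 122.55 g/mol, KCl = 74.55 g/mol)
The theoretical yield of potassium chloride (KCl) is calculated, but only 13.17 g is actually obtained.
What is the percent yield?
Moles of KClO3 = 37.99 g ÷ 122.55 g/mol = 0.309996 mol
Mole ratio: 2 mol KCl / 2 mol KClO3
Moles of KCl = 0.309996 × (2/2) = 0.309996 mol
Theoretical yield = 0.309996 mol × 74.55 g/mol = 23.11 g
Actual yield = 13.17 g
Percent yield = (13.17 / 23.11) × 100% = 57.0%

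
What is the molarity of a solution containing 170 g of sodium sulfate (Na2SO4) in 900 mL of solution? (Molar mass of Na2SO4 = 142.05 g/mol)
Moles of Na2SO4 = 170 g ÷ 142.05 g/mol = 1.19676 mol
Volume = 900 mL = 0.9 L
Molarity = 1.19676 mol ÷ 0.9 L = 1.33 M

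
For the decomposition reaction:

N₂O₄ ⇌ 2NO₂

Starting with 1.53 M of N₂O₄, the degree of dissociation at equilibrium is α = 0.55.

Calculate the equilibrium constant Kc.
K_c = 4.1140

x = α·[A]₀ = 0.55 × 1.53 = 0.8415 M dissociated.
At eq: [N₂O₄] = 1.53 − 0.8415 = 0.6885 M; [NO₂] = 2x = 1.683 M.
Kc = [NO₂]²/[N₂O₄] = (1.683)²/0.6885 = 4.114.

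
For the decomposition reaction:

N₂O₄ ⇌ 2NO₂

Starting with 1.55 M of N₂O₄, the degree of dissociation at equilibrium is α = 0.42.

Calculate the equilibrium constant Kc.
K_c = 1.8857

x = α·[A]₀ = 0.42 × 1.55 = 0.651 M dissociated.
At eq: [N₂O₄] = 1.55 − 0.651 = 0.899 M; [NO₂] = 2x = 1.302 M.
Kc = [NO₂]²/[N₂O₄] = (1.302)²/0.899 = 1.886.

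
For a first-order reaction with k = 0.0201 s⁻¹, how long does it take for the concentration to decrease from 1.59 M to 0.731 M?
38.66 s

From ln[A] = ln[A]₀ - k·t: t = ln([A]₀/[A])/k = ln(1.59/0.731)/0.0201 = ln(2.1751)/0.0201 = 0.7771/0.0201 = 38.66 s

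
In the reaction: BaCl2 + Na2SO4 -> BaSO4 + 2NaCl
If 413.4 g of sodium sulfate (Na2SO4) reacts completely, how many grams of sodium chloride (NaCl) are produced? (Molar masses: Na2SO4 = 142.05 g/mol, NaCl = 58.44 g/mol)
Moles of Na2SO4 = 413.4 g ÷ 142.05 g/mol = 2.91024 mol
Mole ratio: 2 mol NaCl / 1 mol Na2SO4
Moles of NaCl = 2.91024 × (2/1) = 5.82049 mol
Mass of NaCl = 5.82049 mol × 58.44 g/mol = 340.1 g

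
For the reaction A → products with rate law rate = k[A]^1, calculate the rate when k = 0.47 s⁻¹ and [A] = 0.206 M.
0.09682 M/s

rate = k·[A]^1 = 0.47·(0.206)^1 = 0.47·0.206 = 0.09682 M/s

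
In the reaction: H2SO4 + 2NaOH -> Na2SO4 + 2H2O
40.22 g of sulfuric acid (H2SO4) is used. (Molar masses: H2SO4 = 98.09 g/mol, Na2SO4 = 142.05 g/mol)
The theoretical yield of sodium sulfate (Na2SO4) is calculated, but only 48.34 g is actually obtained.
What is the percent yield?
Moles of H2SO4 = 40.22 g ÷ 98.09 g/mol = 0.410032 mol
Mole ratio: 1 mol Na2SO4 / 1 mol H2SO4
Moles of Na2SO4 = 0.410032 × (1/1) = 0.410032 mol
Theoretical yield = 0.410032 mol × 142.05 g/mol = 58.245 g
Actual yield = 48.34 g
Percent yield = (48.34 / 58.245) × 100% = 83.0%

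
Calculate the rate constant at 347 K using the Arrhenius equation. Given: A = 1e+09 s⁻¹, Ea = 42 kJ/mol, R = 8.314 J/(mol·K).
4.76e+02 s⁻¹

k = A·exp(-Ea/(R·T)) = 1e+09·exp(-42000/(8.314·347)) = 1e+09·exp(-14.5583) = 1e+09·4.7580e-07 = 4.76e+02 s⁻¹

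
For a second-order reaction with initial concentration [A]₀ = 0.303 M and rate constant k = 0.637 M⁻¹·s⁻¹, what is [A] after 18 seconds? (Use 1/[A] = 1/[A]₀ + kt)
0.0677 M

1/[A] = 1/[A]₀ + k·t = 1/0.303 + (0.637)·(18) = 3.3003 + 11.4660 = 14.7663
[A] = 1/14.7663 = 0.0677 M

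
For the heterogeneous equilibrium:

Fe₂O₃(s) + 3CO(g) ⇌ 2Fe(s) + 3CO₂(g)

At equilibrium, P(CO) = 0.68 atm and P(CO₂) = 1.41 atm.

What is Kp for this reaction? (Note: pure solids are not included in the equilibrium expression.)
K_p = 8.915

Solids (Fe₂O₃, Fe) are excluded.
Kp = P(CO₂)³/P(CO)³ = (1.41)³/(0.68)³ = 2.803/0.3144 = 8.915.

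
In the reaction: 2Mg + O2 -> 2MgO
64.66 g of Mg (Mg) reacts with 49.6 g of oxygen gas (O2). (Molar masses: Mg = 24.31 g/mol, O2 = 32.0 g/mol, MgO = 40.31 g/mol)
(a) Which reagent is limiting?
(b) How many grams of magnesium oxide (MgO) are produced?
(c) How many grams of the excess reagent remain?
(a) Mg, (b) 107.2 g, (c) 7.043 g

Moles of Mg = 64.66 g ÷ 24.31 g/mol = 2.65981 mol
Moles of O2 = 49.6 g ÷ 32.0 g/mol = 1.55 mol
Moles ÷ coefficient: Mg: 2.65981/2 = 1.33, O2: 1.55/1 = 1.55
(a) Mg has the smaller value, so Mg is the limiting reagent.
(b) Moles of MgO = 2.65981 mol Mg × (2/2) = 2.65981 mol; mass = 2.65981 mol × 40.31 g/mol = 107.2 g
(c) O2 consumed = 2.65981 × (1/2) = 1.32991 mol; remaining = 1.55 − 1.32991 = 0.220095 mol; mass = 0.220095 mol × 32.0 g/mol = 7.043 g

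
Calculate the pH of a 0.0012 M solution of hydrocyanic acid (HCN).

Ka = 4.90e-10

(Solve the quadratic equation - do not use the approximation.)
pH = 6.12

x² + Ka×x - Ka×C = 0. Using quadratic formula: [H⁺] = 7.6657e-07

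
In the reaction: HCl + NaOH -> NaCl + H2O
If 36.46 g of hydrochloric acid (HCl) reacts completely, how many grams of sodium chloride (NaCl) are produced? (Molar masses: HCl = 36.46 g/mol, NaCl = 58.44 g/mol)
Moles of HCl = 36.46 g ÷ 36.46 g/mol = 1 mol
Mole ratio: 1 mol NaCl / 1 mol HCl
Moles of NaCl = 1 × (1/1) = 1 mol
Mass of NaCl = 1 mol × 58.44 g/mol = 58.44 g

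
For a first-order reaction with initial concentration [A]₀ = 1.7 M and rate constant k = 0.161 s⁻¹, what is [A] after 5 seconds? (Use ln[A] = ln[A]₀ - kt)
0.7600 M

ln[A] = ln[A]₀ - k·t = ln(1.7) - (0.161)·(5) = 0.5306 - 0.8050 = -0.2744
[A] = e^(-0.2744) = 0.7600 M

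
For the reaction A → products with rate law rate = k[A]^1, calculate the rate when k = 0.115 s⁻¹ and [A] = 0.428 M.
0.04922 M/s

rate = k·[A]^1 = 0.115·(0.428)^1 = 0.115·0.428 = 0.04922 M/s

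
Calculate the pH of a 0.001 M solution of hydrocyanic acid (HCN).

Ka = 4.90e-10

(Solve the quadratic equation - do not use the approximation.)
pH = 6.16

x² + Ka×x - Ka×C = 0. Using quadratic formula: [H⁺] = 6.9976e-07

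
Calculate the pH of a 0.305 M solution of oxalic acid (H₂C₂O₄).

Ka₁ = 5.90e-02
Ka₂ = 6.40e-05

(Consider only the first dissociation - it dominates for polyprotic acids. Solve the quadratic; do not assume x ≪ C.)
pH = 0.97

x² + Ka₁·x − Ka₁·C = 0 with Ka₁ = 5.90e-02, C = 0.305.
x = (−Ka₁ + √(Ka₁² + 4·Ka₁·C))/2 = 1.0785e-01 M, so pH = 0.97.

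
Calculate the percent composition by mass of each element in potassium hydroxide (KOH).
K: 69.68%, O: 28.52%, H: 1.80%

Molar mass of KOH = 56.11 g/mol
% K = (1 × 39.1) / 56.11 × 100% = 39.1 / 56.11 × 100% = 69.68%
% O = (1 × 16.0) / 56.11 × 100% = 16 / 56.11 × 100% = 28.52%
% H = (1 × 1.008) / 56.11 × 100% = 1.008 / 56.11 × 100% = 1.80%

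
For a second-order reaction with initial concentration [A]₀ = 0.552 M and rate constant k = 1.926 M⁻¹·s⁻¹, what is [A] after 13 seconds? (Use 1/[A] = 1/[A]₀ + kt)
0.0372 M

1/[A] = 1/[A]₀ + k·t = 1/0.552 + (1.926)·(13) = 1.8116 + 25.0380 = 26.8496
[A] = 1/26.8496 = 0.0372 M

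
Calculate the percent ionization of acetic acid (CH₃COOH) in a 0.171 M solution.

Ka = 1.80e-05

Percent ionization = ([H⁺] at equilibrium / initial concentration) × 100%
Percent ionization = 1.02%

Let x = [H⁺]. Ka = x²/(C - x) ⇒ x² + (1.80e-05)x - (1.80e-05)(0.171) = 0. x = 1.7454e-03. Percent = (1.7454e-03/0.171) × 100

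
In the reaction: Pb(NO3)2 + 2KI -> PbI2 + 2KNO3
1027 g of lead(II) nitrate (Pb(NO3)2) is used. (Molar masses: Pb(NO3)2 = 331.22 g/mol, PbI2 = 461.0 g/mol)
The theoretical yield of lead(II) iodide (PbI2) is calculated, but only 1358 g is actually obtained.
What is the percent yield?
Moles of Pb(NO3)2 = 1027 g ÷ 331.22 g/mol = 3.10066 mol
Mole ratio: 1 mol PbI2 / 1 mol Pb(NO3)2
Moles of PbI2 = 3.10066 × (1/1) = 3.10066 mol
Theoretical yield = 3.10066 mol × 461.0 g/mol = 1429.4 g
Actual yield = 1358 g
Percent yield = (1358 / 1429.4) × 100% = 95.0%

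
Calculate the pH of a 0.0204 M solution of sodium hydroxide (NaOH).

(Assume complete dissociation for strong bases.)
pH = 12.31

[OH⁻] = 0.0204 M for strong base. pOH = -log[OH⁻] = 1.69, pH = 14 - pOH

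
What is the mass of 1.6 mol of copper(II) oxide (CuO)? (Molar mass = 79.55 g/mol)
Mass = 1.6 mol × 79.55 g/mol = 127.3 g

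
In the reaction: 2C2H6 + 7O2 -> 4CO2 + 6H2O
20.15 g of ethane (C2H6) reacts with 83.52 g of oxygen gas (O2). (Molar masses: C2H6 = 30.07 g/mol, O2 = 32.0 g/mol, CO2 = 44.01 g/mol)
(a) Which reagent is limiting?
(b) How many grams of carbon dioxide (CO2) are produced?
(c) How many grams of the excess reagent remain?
(a) C2H6, (b) 58.98 g, (c) 8.468 g

Moles of C2H6 = 20.15 g ÷ 30.07 g/mol = 0.670103 mol
Moles of O2 = 83.52 g ÷ 32.0 g/mol = 2.61 mol
Moles ÷ coefficient: C2H6: 0.670103/2 = 0.3351, O2: 2.61/7 = 0.3729
(a) C2H6 has the smaller value, so C2H6 is the limiting reagent.
(b) Moles of CO2 = 0.670103 mol C2H6 × (4/2) = 1.34021 mol; mass = 1.34021 mol × 44.01 g/mol = 58.98 g
(c) O2 consumed = 0.670103 × (7/2) = 2.34536 mol; remaining = 2.61 − 2.34536 = 0.264639 mol; mass = 0.264639 mol × 32.0 g/mol = 8.468 g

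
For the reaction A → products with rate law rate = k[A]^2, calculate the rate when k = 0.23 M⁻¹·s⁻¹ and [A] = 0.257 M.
0.01519 M/s

rate = k·[A]^2 = 0.23·(0.257)^2 = 0.23·0.066049 = 0.01519 M/s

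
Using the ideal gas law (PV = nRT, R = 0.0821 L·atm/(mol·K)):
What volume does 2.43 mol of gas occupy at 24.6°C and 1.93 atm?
T = 24.6°C + 273.15 = 297.75 K
V = nRT/P = (2.43 × 0.0821 × 297.75) / 1.93
V = 30.78 L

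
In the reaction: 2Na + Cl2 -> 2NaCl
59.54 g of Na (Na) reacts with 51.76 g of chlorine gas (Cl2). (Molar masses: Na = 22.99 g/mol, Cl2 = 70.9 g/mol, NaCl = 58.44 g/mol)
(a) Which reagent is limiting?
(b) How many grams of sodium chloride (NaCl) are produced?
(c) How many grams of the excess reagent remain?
(a) Cl2, (b) 85.33 g, (c) 25.97 g

Moles of Na = 59.54 g ÷ 22.99 g/mol = 2.58982 mol
Moles of Cl2 = 51.76 g ÷ 70.9 g/mol = 0.730042 mol
Moles ÷ coefficient: Na: 2.58982/2 = 1.295, Cl2: 0.730042/1 = 0.73
(a) Cl2 has the smaller value, so Cl2 is the limiting reagent.
(b) Moles of NaCl = 0.730042 mol Cl2 × (2/1) = 1.46008 mol; mass = 1.46008 mol × 58.44 g/mol = 85.33 g
(c) Na consumed = 0.730042 × (2/1) = 1.46008 mol; remaining = 2.58982 − 1.46008 = 1.12974 mol; mass = 1.12974 mol × 22.99 g/mol = 25.97 g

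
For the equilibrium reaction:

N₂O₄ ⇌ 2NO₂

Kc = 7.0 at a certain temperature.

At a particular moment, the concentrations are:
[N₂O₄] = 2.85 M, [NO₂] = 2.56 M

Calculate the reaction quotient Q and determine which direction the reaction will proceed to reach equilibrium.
Q = 2.300, Q < K, reaction proceeds forward (toward products)

Q = ([NO₂]^2) / ([N₂O₄])
  = ((2.56)^2) / ((2.85)) = 6.5536/2.85 = 2.3
Since Q = 2.3 < Kc = 7.0, the reaction proceeds forward (toward products) to reach equilibrium.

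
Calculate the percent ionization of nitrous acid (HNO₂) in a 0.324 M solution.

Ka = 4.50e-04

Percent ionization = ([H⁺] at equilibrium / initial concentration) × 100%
Percent ionization = 3.66%

Let x = [H⁺]. Ka = x²/(C - x) ⇒ x² + (4.50e-04)x - (4.50e-04)(0.324) = 0. x = 1.1852e-02. Percent = (1.1852e-02/0.324) × 100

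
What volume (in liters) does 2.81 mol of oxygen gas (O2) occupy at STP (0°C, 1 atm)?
At STP, 1 mol of gas occupies 22.4 L
Volume = 2.81 mol × 22.4 L/mol = 62.94 L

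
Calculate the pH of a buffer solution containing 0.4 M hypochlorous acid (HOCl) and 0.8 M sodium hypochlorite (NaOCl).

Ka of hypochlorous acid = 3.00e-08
pH = 7.82

pKa = -log(3.00e-08) = 7.52. pH = pKa + log([A⁻]/[HA]) = 7.52 + log(0.8/0.4)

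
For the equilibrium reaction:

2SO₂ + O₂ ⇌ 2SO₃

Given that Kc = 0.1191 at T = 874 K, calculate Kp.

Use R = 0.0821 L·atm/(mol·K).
K_p = 0.0017

Δn = (moles gaseous products) − (moles gaseous reactants) = -1
T = 874 K; RT = 0.0821 × 874 = 71.7554
Kp = Kc·(RT)^Δn = 0.1191 × (71.7554)^-1 = 0.1191 × 0.0139362 = 0.0017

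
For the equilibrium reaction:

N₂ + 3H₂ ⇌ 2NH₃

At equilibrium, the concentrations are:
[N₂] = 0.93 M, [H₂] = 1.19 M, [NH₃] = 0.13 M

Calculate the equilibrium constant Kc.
K_c = 0.0108

Kc = ([NH₃]^2) / ([N₂] × [H₂]^3)
   = ((0.13)^2) / ((0.93)·(1.19)^3)
   = 0.0169 / 1.5672 = 0.0108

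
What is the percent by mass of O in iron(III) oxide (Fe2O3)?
Mass of O in formula = 16.0 × 3 = 48 g/mol
Molar mass = 159.7 g/mol
% O = (48/159.7) × 100% = 30.06%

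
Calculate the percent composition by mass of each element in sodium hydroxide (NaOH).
Na: 57.48%, O: 40.00%, H: 2.52%

Molar mass of NaOH = 40.0 g/mol
% Na = (1 × 22.99) / 40.0 × 100% = 22.99 / 40.0 × 100% = 57.48%
% O = (1 × 16.0) / 40.0 × 100% = 16 / 40.0 × 100% = 40.00%
% H = (1 × 1.008) / 40.0 × 100% = 1.008 / 40.0 × 100% = 2.52%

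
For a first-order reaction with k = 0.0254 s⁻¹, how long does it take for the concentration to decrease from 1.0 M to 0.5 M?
27.29 s

From ln[A] = ln[A]₀ - k·t: t = ln([A]₀/[A])/k = ln(1.0/0.5)/0.0254 = ln(2.0000)/0.0254 = 0.6931/0.0254 = 27.29 s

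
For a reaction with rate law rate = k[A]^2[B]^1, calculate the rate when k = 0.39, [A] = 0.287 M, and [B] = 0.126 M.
0.004048 M/s

rate = k·[A]^2·[B]^1 = 0.39·(0.287)^2·(0.126)^1 = 0.39·0.082369·0.126 = 0.004048 M/s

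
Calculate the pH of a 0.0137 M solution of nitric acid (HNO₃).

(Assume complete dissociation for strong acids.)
pH = 1.86

[H⁺] = 0.0137 M for strong acid. pH = -log[H⁺] = -log(0.0137)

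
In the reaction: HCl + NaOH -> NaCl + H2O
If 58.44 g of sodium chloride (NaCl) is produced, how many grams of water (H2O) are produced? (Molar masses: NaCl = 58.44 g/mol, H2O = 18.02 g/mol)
Moles of NaCl = 58.44 g ÷ 58.44 g/mol = 1 mol
Mole ratio: 1 mol H2O / 1 mol NaCl
Moles of H2O = 1 × (1/1) = 1 mol
Mass of H2O = 1 mol × 18.02 g/mol = 18.02 g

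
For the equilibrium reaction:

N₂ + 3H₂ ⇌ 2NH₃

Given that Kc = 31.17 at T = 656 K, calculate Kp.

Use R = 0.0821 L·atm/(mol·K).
K_p = 0.0107

Δn = (moles gaseous products) − (moles gaseous reactants) = -2
T = 656 K; RT = 0.0821 × 656 = 53.8576
Kp = Kc·(RT)^Δn = 31.17 × (53.8576)^-2 = 31.17 × 0.000344751 = 0.0107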